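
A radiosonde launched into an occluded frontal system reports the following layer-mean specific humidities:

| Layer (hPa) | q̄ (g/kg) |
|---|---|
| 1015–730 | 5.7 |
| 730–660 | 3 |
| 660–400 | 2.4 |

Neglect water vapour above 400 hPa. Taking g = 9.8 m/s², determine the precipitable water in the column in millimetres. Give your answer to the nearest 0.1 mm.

PW ≈ 25.1 mm

Precipitable water is the column-integrated vapour mass per unit area: PW = (1/g) Σ q̄ Δp, with q in kg/kg and Δp in Pa (1 kg/m² of water = 1 mm).
Layer 1015–730 hPa: Δp = 285 hPa = 28500 Pa, q̄ = 0.0057 kg/kg → 0.0057 × 28500 / 9.8 = 16.58 mm
Layer 730–660 hPa: Δp = 70 hPa = 7000 Pa, q̄ = 0.003 kg/kg → 0.003 × 7000 / 9.8 = 2.14 mm
Layer 660–400 hPa: Δp = 260 hPa = 26000 Pa, q̄ = 0.0024 kg/kg → 0.0024 × 26000 / 9.8 = 6.37 mm
PW = 16.58 + 2.14 + 6.37 = 25.09 ≈ 25.1 mm.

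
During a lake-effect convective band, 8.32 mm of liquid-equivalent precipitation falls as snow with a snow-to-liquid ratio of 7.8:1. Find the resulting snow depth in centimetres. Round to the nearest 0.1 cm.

snow depth ≈ 6.5 cm

Snow depth = liquid × ratio = 8.32 mm × 7.8 = 64.896 mm = 6.5 cm.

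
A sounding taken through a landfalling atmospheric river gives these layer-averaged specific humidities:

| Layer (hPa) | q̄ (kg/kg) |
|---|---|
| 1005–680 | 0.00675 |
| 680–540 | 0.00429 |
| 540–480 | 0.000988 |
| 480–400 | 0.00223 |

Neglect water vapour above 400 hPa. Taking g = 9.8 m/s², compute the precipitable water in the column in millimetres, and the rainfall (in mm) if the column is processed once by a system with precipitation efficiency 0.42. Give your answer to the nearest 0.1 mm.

Precipitable water is the column-integrated vapour mass per unit area: PW = (1/g) Σ q̄ Δp, with q in kg/kg and Δp in Pa (1 kg/m² of water = 1 mm).
Layer 1005–680 hPa: Δp = 325 hPa = 32500 Pa, q̄ = 0.00675 kg/kg → 0.00675 × 32500 / 9.8 = 22.39 mm
Layer 680–540 hPa: Δp = 140 hPa = 14000 Pa, q̄ = 0.00429 kg/kg → 0.00429 × 14000 / 9.8 = 6.13 mm
Layer 540–480 hPa: Δp = 60 hPa = 6000 Pa, q̄ = 0.000988 kg/kg → 0.000988 × 6000 / 9.8 = 0.60 mm
Layer 480–400 hPa: Δp = 80 hPa = 8000 Pa, q̄ = 0.00223 kg/kg → 0.00223 × 8000 / 9.8 = 1.82 mm
PW = 22.39 + 6.13 + 0.60 + 1.82 = 30.94 ≈ 30.9 mm.
Rainfall = ε × PW = 0.42 × 30.9 = 13.0 mm.

PW ≈ 30.9 mm; rainfall ≈ 13.0 mm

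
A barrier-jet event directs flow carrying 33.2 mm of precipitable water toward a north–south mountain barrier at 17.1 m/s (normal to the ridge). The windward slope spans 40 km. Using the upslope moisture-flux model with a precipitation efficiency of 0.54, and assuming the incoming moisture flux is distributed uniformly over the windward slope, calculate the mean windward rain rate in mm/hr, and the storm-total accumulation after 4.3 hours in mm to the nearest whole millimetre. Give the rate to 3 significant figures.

Incoming column moisture flux per unit ridge length: F = V × PW = 17.1 × 33.2 = 567.72 mm·m/s.
Spread over the 40 km slope with efficiency ε = 0.54: R = ε·F/W = 0.54 × 567.72 / 40000 m = 7.664e-03 mm/s.
R = 7.664e-03 × 3600 = 27.6 mm/hr.
Over 4.3 h: total = 27.6 × 4.3 = 118.68 ≈ 119 mm.

R ≈ 27.6 mm/hr; total ≈ 119 mm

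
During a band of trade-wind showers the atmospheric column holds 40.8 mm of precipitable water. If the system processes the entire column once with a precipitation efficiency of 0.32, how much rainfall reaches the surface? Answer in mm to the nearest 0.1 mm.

Rainfall = ε × PW = 0.32 × 40.8 = 13.1 mm.

rainfall ≈ 13.1 mm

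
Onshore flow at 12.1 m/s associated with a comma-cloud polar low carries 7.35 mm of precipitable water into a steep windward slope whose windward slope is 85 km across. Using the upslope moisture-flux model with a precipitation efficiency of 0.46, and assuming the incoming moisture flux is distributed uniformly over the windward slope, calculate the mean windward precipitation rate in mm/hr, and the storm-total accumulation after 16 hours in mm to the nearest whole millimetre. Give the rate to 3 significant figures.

R ≈ 1.73 mm/hr; total ≈ 28 mm

Incoming column moisture flux per unit ridge length: F = V × PW = 12.1 × 7.35 = 88.935 mm·m/s.
Spread over the 85 km slope with efficiency ε = 0.46: R = ε·F/W = 0.46 × 88.935 / 85000 m = 4.813e-04 mm/s.
R = 4.813e-04 × 3600 = 1.73 mm/hr.
Over 16 h: total = 1.73 × 16 = 27.68 ≈ 28 mm.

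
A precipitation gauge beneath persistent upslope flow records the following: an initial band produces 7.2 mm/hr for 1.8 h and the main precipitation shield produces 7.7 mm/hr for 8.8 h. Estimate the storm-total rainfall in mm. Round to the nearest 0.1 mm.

total ≈ 80.7 mm

Total = Σ Rᵢ Δtᵢ = 7.2 × 1.8 + 7.7 × 8.8
      = 12.96 + 67.76 = 80.7 mm.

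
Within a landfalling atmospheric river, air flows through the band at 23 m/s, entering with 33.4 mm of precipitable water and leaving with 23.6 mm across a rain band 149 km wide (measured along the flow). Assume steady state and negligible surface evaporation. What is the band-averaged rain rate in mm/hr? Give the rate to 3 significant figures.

Column moisture flux per unit crosswind length is F = V × PW.
Inflow: F_in = 23 × 33.4 = 768.2 mm·m/s
Outflow: F_out = 23 × 23.6 = 542.8 mm·m/s
Steady-state rate R = (F_in − F_out)/L = (768.2 − 542.8) / 149000 m = 1.513e-03 mm/s.
R = 1.513e-03 × 3600 = 5.45 mm/hr.

R ≈ 5.45 mm/hr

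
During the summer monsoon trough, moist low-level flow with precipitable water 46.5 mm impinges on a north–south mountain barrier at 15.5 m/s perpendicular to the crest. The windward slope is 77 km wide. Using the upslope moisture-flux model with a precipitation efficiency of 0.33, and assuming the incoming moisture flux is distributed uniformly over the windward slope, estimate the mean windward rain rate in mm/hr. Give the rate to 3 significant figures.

Incoming column moisture flux per unit ridge length: F = V × PW = 15.5 × 46.5 = 720.75 mm·m/s.
Spread over the 77 km slope with efficiency ε = 0.33: R = ε·F/W = 0.33 × 720.75 / 77000 m = 3.089e-03 mm/s.
R = 3.089e-03 × 3600 = 11.1 mm/hr.

R ≈ 11.1 mm/hr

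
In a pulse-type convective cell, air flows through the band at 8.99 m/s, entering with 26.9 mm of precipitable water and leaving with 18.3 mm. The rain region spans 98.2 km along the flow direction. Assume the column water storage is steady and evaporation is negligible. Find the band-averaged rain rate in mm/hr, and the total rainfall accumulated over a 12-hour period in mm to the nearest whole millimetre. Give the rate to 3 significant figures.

Column moisture flux per unit crosswind length is F = V × PW.
Inflow: F_in = 8.99 × 26.9 = 241.831 mm·m/s
Outflow: F_out = 8.99 × 18.3 = 164.517 mm·m/s
Steady-state rate R = (F_in − F_out)/L = (241.831 − 164.517) / 98200 m = 7.873e-04 mm/s.
R = 7.873e-04 × 3600 = 2.83 mm/hr.
Over 12 h: total = 2.83 × 12 = 33.96 ≈ 34 mm.

R ≈ 2.83 mm/hr; total ≈ 34 mm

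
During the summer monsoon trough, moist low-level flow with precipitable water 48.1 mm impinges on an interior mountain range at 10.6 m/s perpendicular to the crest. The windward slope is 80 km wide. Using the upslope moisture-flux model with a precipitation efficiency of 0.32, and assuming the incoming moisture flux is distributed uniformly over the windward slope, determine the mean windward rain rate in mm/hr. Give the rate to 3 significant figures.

R ≈ 7.34 mm/hr

Incoming column moisture flux per unit ridge length: F = V × PW = 10.6 × 48.1 = 509.86 mm·m/s.
Spread over the 80 km slope with efficiency ε = 0.32: R = ε·F/W = 0.32 × 509.86 / 80000 m = 2.039e-03 mm/s.
R = 2.039e-03 × 3600 = 7.34 mm/hr.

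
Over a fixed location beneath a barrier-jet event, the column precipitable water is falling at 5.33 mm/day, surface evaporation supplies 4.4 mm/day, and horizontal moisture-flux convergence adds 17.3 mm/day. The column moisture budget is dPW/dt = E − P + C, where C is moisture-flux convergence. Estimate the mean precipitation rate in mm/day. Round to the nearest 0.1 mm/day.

P ≈ 27.0 mm/day

dPW/dt = -5.33 mm/day.
P = E + C − dPW/dt = 4.4 + (17.3) − (-5.33) = 27.0 mm/day.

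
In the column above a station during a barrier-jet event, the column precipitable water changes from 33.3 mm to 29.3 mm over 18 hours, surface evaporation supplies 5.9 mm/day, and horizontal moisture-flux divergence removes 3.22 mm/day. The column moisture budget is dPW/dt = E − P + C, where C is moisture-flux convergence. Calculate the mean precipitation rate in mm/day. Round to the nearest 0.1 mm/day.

P ≈ 8.0 mm/day

dPW/dt = (29.3 − 33.3) mm / (18/24 day) = -5.333 mm/day.
P = E + C − dPW/dt = 5.9 + (-3.22) − (-5.333) = 8.0 mm/day.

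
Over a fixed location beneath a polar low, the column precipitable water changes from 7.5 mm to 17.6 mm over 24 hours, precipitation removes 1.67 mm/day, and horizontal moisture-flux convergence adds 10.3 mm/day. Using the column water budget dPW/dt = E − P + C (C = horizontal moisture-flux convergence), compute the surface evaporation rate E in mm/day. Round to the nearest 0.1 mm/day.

E ≈ 1.5 mm/day

dPW/dt = (17.6 − 7.5) mm / (24/24 day) = +10.100 mm/day.
E = dPW/dt + P − C = (+10.100) + 1.67 − (10.3) = 1.5 mm/day.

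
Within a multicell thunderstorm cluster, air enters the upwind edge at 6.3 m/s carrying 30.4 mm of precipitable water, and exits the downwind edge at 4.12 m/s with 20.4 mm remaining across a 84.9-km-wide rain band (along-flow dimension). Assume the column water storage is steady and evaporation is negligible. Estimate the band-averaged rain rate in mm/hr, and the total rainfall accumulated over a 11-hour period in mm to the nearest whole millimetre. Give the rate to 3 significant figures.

R ≈ 4.56 mm/hr; total ≈ 50 mm

Column moisture flux per unit crosswind length is F = V × PW.
Inflow: F_in = 6.3 × 30.4 = 191.52 mm·m/s
Outflow: F_out = 4.12 × 20.4 = 84.048 mm·m/s
Steady-state rate R = (F_in − F_out)/L = (191.52 − 84.048) / 84900 m = 1.266e-03 mm/s.
R = 1.266e-03 × 3600 = 4.56 mm/hr.
Over 11 h: total = 4.56 × 11 = 50.16 ≈ 50 mm.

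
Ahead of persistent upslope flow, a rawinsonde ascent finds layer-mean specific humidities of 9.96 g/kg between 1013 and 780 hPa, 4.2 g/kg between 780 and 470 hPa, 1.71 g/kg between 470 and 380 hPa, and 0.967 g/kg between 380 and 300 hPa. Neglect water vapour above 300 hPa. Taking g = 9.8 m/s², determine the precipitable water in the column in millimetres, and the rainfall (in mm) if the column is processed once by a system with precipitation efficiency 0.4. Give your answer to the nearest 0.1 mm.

PW ≈ 39.3 mm; rainfall ≈ 15.7 mm

Precipitable water is the column-integrated vapour mass per unit area: PW = (1/g) Σ q̄ Δp, with q in kg/kg and Δp in Pa (1 kg/m² of water = 1 mm).
Layer 1013–780 hPa: Δp = 233 hPa = 23300 Pa, q̄ = 0.00996 kg/kg → 0.00996 × 23300 / 9.8 = 23.68 mm
Layer 780–470 hPa: Δp = 310 hPa = 31000 Pa, q̄ = 0.0042 kg/kg → 0.0042 × 31000 / 9.8 = 13.29 mm
Layer 470–380 hPa: Δp = 90 hPa = 9000 Pa, q̄ = 0.00171 kg/kg → 0.00171 × 9000 / 9.8 = 1.57 mm
Layer 380–300 hPa: Δp = 80 hPa = 8000 Pa, q̄ = 0.000967 kg/kg → 0.000967 × 8000 / 9.8 = 0.79 mm
PW = 23.68 + 13.29 + 1.57 + 0.79 = 39.33 ≈ 39.3 mm.
Rainfall = ε × PW = 0.4 × 39.3 = 15.7 mm.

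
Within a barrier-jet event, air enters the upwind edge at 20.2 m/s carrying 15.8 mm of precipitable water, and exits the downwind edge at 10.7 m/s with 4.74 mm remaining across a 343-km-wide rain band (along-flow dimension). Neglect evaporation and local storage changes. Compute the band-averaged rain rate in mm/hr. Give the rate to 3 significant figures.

R ≈ 2.82 mm/hr

Column moisture flux per unit crosswind length is F = V × PW.
Inflow: F_in = 20.2 × 15.8 = 319.16 mm·m/s
Outflow: F_out = 10.7 × 4.74 = 50.718 mm·m/s
Steady-state rate R = (F_in − F_out)/L = (319.16 − 50.718) / 343000 m = 7.826e-04 mm/s.
R = 7.826e-04 × 3600 = 2.82 mm/hr.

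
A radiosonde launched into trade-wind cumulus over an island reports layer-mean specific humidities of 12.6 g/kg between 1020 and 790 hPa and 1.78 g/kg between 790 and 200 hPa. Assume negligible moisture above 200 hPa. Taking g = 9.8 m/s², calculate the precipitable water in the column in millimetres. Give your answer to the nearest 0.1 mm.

PW ≈ 40.3 mm

Precipitable water is the column-integrated vapour mass per unit area: PW = (1/g) Σ q̄ Δp, with q in kg/kg and Δp in Pa (1 kg/m² of water = 1 mm).
Layer 1020–790 hPa: Δp = 230 hPa = 23000 Pa, q̄ = 0.0126 kg/kg → 0.0126 × 23000 / 9.8 = 29.57 mm
Layer 790–200 hPa: Δp = 590 hPa = 59000 Pa, q̄ = 0.00178 kg/kg → 0.00178 × 59000 / 9.8 = 10.72 mm
PW = 29.57 + 10.72 = 40.29 ≈ 40.3 mm.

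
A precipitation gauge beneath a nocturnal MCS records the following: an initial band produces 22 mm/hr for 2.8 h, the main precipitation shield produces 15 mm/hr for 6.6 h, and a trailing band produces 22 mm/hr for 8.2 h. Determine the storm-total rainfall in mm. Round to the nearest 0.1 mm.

Total = Σ Rᵢ Δtᵢ = 22 × 2.8 + 15 × 6.6 + 22 × 8.2
      = 61.6 + 99 + 180.4 = 341.0 mm.

total ≈ 341.0 mm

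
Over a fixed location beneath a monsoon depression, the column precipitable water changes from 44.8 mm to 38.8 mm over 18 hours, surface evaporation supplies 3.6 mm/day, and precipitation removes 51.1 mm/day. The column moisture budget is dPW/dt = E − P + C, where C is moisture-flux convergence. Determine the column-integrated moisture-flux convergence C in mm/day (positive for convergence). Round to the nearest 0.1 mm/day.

C ≈ 39.5 mm/day

dPW/dt = (38.8 − 44.8) mm / (18/24 day) = -8.000 mm/day.
C = dPW/dt − E + P = (-8.000) − 3.6 + 51.1 = 39.5 mm/day.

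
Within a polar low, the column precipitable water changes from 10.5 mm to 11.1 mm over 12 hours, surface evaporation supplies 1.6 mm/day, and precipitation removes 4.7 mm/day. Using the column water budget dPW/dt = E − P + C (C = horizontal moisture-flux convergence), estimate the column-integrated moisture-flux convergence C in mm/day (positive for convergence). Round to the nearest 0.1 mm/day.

dPW/dt = (11.1 − 10.5) mm / (12/24 day) = +1.200 mm/day.
C = dPW/dt − E + P = (+1.200) − 1.6 + 4.7 = 4.3 mm/day.

C ≈ 4.3 mm/day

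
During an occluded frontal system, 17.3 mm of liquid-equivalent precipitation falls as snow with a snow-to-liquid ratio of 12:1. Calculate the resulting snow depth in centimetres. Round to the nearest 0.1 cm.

snow depth ≈ 20.8 cm

Snow depth = liquid × ratio = 17.3 mm × 12 = 207.6 mm = 20.8 cm.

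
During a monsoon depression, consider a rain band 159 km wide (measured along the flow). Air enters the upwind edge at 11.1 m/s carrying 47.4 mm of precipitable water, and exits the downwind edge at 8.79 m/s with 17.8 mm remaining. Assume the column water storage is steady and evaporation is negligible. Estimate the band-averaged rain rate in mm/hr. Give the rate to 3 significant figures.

R ≈ 8.37 mm/hr

Column moisture flux per unit crosswind length is F = V × PW.
Inflow: F_in = 11.1 × 47.4 = 526.14 mm·m/s
Outflow: F_out = 8.79 × 17.8 = 156.462 mm·m/s
Steady-state rate R = (F_in − F_out)/L = (526.14 − 156.462) / 159000 m = 2.325e-03 mm/s.
R = 2.325e-03 × 3600 = 8.37 mm/hr.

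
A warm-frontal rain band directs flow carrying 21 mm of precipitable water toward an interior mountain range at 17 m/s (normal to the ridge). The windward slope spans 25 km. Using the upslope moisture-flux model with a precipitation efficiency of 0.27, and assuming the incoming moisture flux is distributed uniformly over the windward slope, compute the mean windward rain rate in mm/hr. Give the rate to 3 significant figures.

Incoming column moisture flux per unit ridge length: F = V × PW = 17 × 21 = 357 mm·m/s.
Spread over the 25 km slope with efficiency ε = 0.27: R = ε·F/W = 0.27 × 357 / 25000 m = 3.856e-03 mm/s.
R = 3.856e-03 × 3600 = 13.9 mm/hr.

R ≈ 13.9 mm/hr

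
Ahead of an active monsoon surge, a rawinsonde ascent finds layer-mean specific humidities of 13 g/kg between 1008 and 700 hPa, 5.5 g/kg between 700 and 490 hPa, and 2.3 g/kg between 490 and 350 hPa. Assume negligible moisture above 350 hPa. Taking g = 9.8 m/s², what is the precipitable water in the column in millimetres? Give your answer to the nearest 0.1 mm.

Precipitable water is the column-integrated vapour mass per unit area: PW = (1/g) Σ q̄ Δp, with q in kg/kg and Δp in Pa (1 kg/m² of water = 1 mm).
Layer 1008–700 hPa: Δp = 308 hPa = 30800 Pa, q̄ = 0.013 kg/kg → 0.013 × 30800 / 9.8 = 40.86 mm
Layer 700–490 hPa: Δp = 210 hPa = 21000 Pa, q̄ = 0.0055 kg/kg → 0.0055 × 21000 / 9.8 = 11.79 mm
Layer 490–350 hPa: Δp = 140 hPa = 14000 Pa, q̄ = 0.0023 kg/kg → 0.0023 × 14000 / 9.8 = 3.29 mm
PW = 40.86 + 11.79 + 3.29 = 55.94 ≈ 55.9 mm.

PW ≈ 55.9 mm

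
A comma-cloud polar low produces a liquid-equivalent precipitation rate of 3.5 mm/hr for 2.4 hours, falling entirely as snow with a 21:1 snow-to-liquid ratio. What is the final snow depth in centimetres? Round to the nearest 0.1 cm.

snow depth ≈ 17.6 cm

Liquid-equivalent depth = 3.5 × 2.4 = 8.4 mm.
Snow depth = 8.4 mm × 21 = 176.4 mm = 17.6 cm.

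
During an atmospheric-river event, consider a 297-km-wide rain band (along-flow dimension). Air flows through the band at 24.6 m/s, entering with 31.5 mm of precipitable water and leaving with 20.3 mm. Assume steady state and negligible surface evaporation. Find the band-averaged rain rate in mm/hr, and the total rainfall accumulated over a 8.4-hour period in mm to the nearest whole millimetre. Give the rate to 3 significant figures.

Column moisture flux per unit crosswind length is F = V × PW.
Inflow: F_in = 24.6 × 31.5 = 774.9 mm·m/s
Outflow: F_out = 24.6 × 20.3 = 499.38 mm·m/s
Steady-state rate R = (F_in − F_out)/L = (774.9 − 499.38) / 297000 m = 9.277e-04 mm/s.
R = 9.277e-04 × 3600 = 3.34 mm/hr.
Over 8.4 h: total = 3.34 × 8.4 = 28.056 ≈ 28 mm.

R ≈ 3.34 mm/hr; total ≈ 28 mm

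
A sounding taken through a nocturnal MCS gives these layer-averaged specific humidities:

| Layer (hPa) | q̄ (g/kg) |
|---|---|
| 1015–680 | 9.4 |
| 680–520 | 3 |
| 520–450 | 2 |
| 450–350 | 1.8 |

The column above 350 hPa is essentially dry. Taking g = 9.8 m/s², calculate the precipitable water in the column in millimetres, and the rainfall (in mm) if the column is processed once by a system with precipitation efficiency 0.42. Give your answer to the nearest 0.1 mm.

PW ≈ 40.3 mm; rainfall ≈ 16.9 mm

Precipitable water is the column-integrated vapour mass per unit area: PW = (1/g) Σ q̄ Δp, with q in kg/kg and Δp in Pa (1 kg/m² of water = 1 mm).
Layer 1015–680 hPa: Δp = 335 hPa = 33500 Pa, q̄ = 0.0094 kg/kg → 0.0094 × 33500 / 9.8 = 32.13 mm
Layer 680–520 hPa: Δp = 160 hPa = 16000 Pa, q̄ = 0.003 kg/kg → 0.003 × 16000 / 9.8 = 4.90 mm
Layer 520–450 hPa: Δp = 70 hPa = 7000 Pa, q̄ = 0.002 kg/kg → 0.002 × 7000 / 9.8 = 1.43 mm
Layer 450–350 hPa: Δp = 100 hPa = 10000 Pa, q̄ = 0.0018 kg/kg → 0.0018 × 10000 / 9.8 = 1.84 mm
PW = 32.13 + 4.90 + 1.43 + 1.84 = 40.30 ≈ 40.3 mm.
Rainfall = ε × PW = 0.42 × 40.3 = 16.9 mm.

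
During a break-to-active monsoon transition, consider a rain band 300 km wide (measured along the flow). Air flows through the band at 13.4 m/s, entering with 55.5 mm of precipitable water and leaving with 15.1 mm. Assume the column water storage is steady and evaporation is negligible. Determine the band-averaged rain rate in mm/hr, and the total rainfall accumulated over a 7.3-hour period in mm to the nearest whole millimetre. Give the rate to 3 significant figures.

Column moisture flux per unit crosswind length is F = V × PW.
Inflow: F_in = 13.4 × 55.5 = 743.7 mm·m/s
Outflow: F_out = 13.4 × 15.1 = 202.34 mm·m/s
Steady-state rate R = (F_in − F_out)/L = (743.7 − 202.34) / 300000 m = 1.805e-03 mm/s.
R = 1.805e-03 × 3600 = 6.50 mm/hr.
Over 7.3 h: total = 6.50 × 7.3 = 47.45 ≈ 47 mm.

R ≈ 6.50 mm/hr; total ≈ 47 mm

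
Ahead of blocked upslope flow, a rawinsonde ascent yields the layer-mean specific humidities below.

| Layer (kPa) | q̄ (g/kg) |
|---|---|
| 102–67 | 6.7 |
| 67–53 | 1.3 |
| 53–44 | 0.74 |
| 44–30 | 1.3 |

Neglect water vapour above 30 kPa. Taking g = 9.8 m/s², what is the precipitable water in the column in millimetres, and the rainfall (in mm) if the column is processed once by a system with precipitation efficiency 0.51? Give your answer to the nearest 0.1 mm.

Precipitable water is the column-integrated vapour mass per unit area: PW = (1/g) Σ q̄ Δp, with q in kg/kg and Δp in Pa (1 kg/m² of water = 1 mm).
Layer 102–67 kPa: Δp = 350 hPa = 35000 Pa, q̄ = 0.0067 kg/kg → 0.0067 × 35000 / 9.8 = 23.93 mm
Layer 67–53 kPa: Δp = 140 hPa = 14000 Pa, q̄ = 0.0013 kg/kg → 0.0013 × 14000 / 9.8 = 1.86 mm
Layer 53–44 kPa: Δp = 90 hPa = 9000 Pa, q̄ = 0.00074 kg/kg → 0.00074 × 9000 / 9.8 = 0.68 mm
Layer 44–30 kPa: Δp = 140 hPa = 14000 Pa, q̄ = 0.0013 kg/kg → 0.0013 × 14000 / 9.8 = 1.86 mm
PW = 23.93 + 1.86 + 0.68 + 1.86 = 28.33 ≈ 28.3 mm.
Rainfall = ε × PW = 0.51 × 28.3 = 14.4 mm.

PW ≈ 28.3 mm; rainfall ≈ 14.4 mm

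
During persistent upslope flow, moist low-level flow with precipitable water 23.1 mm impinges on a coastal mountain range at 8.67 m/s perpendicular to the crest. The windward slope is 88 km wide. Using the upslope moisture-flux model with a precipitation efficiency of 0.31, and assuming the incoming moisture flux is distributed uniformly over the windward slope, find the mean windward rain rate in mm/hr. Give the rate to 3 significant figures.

R ≈ 2.54 mm/hr

Incoming column moisture flux per unit ridge length: F = V × PW = 8.67 × 23.1 = 200.277 mm·m/s.
Spread over the 88 km slope with efficiency ε = 0.31: R = ε·F/W = 0.31 × 200.277 / 88000 m = 7.055e-04 mm/s.
R = 7.055e-04 × 3600 = 2.54 mm/hr.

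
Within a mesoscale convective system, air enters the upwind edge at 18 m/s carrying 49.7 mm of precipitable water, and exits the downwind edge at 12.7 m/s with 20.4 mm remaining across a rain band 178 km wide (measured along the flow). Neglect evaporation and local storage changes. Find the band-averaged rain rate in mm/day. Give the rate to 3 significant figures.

Column moisture flux per unit crosswind length is F = V × PW.
Inflow: F_in = 18 × 49.7 = 894.6 mm·m/s
Outflow: F_out = 12.7 × 20.4 = 259.08 mm·m/s
Steady-state rate R = (F_in − F_out)/L = (894.6 − 259.08) / 178000 m = 3.570e-03 mm/s.
R = 3.570e-03 × 3600 × 24 = 308 mm/day.

R ≈ 308 mm/day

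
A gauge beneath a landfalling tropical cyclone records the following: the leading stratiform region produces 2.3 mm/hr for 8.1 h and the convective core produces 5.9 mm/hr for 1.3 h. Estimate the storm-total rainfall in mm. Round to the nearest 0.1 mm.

total ≈ 26.3 mm

Total = Σ Rᵢ Δtᵢ = 2.3 × 8.1 + 5.9 × 1.3
      = 18.63 + 7.67 = 26.3 mm.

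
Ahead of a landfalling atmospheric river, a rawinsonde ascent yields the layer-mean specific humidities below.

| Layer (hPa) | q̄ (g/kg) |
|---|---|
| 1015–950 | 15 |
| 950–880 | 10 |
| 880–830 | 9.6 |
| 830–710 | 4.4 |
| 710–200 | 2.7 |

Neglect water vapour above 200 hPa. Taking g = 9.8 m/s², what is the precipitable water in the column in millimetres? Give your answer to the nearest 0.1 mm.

Precipitable water is the column-integrated vapour mass per unit area: PW = (1/g) Σ q̄ Δp, with q in kg/kg and Δp in Pa (1 kg/m² of water = 1 mm).
Layer 1015–950 hPa: Δp = 65 hPa = 6500 Pa, q̄ = 0.015 kg/kg → 0.015 × 6500 / 9.8 = 9.95 mm
Layer 950–880 hPa: Δp = 70 hPa = 7000 Pa, q̄ = 0.01 kg/kg → 0.01 × 7000 / 9.8 = 7.14 mm
Layer 880–830 hPa: Δp = 50 hPa = 5000 Pa, q̄ = 0.0096 kg/kg → 0.0096 × 5000 / 9.8 = 4.90 mm
Layer 830–710 hPa: Δp = 120 hPa = 12000 Pa, q̄ = 0.0044 kg/kg → 0.0044 × 12000 / 9.8 = 5.39 mm
Layer 710–200 hPa: Δp = 510 hPa = 51000 Pa, q̄ = 0.0027 kg/kg → 0.0027 × 51000 / 9.8 = 14.05 mm
PW = 9.95 + 7.14 + 4.90 + 5.39 + 14.05 = 41.43 ≈ 41.4 mm.

PW ≈ 41.4 mm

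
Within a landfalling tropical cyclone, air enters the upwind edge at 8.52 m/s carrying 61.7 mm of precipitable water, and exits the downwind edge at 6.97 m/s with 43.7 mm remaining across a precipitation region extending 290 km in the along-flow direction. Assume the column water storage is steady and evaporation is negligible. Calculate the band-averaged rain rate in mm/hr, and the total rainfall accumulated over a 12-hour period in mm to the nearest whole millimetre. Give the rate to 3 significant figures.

R ≈ 2.74 mm/hr; total ≈ 33 mm

Column moisture flux per unit crosswind length is F = V × PW.
Inflow: F_in = 8.52 × 61.7 = 525.684 mm·m/s
Outflow: F_out = 6.97 × 43.7 = 304.589 mm·m/s
Steady-state rate R = (F_in − F_out)/L = (525.684 − 304.589) / 290000 m = 7.624e-04 mm/s.
R = 7.624e-04 × 3600 = 2.74 mm/hr.
Over 12 h: total = 2.74 × 12 = 32.88 ≈ 33 mm.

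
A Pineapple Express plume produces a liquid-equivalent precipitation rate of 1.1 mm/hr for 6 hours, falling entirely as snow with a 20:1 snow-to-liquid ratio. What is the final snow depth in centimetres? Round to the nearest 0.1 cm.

Liquid-equivalent depth = 1.1 × 6 = 6.6 mm.
Snow depth = 6.6 mm × 20 = 132 mm = 13.2 cm.

snow depth ≈ 13.2 cm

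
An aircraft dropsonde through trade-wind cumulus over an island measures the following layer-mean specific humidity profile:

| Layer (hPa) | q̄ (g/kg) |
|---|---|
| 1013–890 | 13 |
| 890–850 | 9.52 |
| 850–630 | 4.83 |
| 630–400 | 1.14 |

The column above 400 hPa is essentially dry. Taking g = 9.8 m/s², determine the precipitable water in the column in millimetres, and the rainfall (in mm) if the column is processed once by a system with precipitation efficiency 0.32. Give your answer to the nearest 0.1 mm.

Precipitable water is the column-integrated vapour mass per unit area: PW = (1/g) Σ q̄ Δp, with q in kg/kg and Δp in Pa (1 kg/m² of water = 1 mm).
Layer 1013–890 hPa: Δp = 123 hPa = 12300 Pa, q̄ = 0.013 kg/kg → 0.013 × 12300 / 9.8 = 16.32 mm
Layer 890–850 hPa: Δp = 40 hPa = 4000 Pa, q̄ = 0.00952 kg/kg → 0.00952 × 4000 / 9.8 = 3.89 mm
Layer 850–630 hPa: Δp = 220 hPa = 22000 Pa, q̄ = 0.00483 kg/kg → 0.00483 × 22000 / 9.8 = 10.84 mm
Layer 630–400 hPa: Δp = 230 hPa = 23000 Pa, q̄ = 0.00114 kg/kg → 0.00114 × 23000 / 9.8 = 2.68 mm
PW = 16.32 + 3.89 + 10.84 + 2.68 = 33.73 ≈ 33.7 mm.
Rainfall = ε × PW = 0.32 × 33.7 = 10.8 mm.

PW ≈ 33.7 mm; rainfall ≈ 10.8 mm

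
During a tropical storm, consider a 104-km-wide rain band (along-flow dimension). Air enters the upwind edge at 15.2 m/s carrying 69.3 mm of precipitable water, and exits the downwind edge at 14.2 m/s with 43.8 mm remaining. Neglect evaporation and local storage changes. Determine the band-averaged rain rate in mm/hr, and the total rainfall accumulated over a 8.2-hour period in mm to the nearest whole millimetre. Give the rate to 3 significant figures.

R ≈ 14.9 mm/hr; total ≈ 122 mm

Column moisture flux per unit crosswind length is F = V × PW.
Inflow: F_in = 15.2 × 69.3 = 1053.36 mm·m/s
Outflow: F_out = 14.2 × 43.8 = 621.96 mm·m/s
Steady-state rate R = (F_in − F_out)/L = (1053.36 − 621.96) / 104000 m = 4.148e-03 mm/s.
R = 4.148e-03 × 3600 = 14.9 mm/hr.
Over 8.2 h: total = 14.9 × 8.2 = 122.18 ≈ 122 mm.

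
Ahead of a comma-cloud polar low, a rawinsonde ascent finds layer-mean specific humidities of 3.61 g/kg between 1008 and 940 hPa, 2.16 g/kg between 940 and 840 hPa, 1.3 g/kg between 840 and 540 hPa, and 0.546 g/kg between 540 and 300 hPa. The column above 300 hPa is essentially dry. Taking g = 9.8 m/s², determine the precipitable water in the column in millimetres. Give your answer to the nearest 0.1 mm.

Precipitable water is the column-integrated vapour mass per unit area: PW = (1/g) Σ q̄ Δp, with q in kg/kg and Δp in Pa (1 kg/m² of water = 1 mm).
Layer 1008–940 hPa: Δp = 68 hPa = 6800 Pa, q̄ = 0.00361 kg/kg → 0.00361 × 6800 / 9.8 = 2.50 mm
Layer 940–840 hPa: Δp = 100 hPa = 10000 Pa, q̄ = 0.00216 kg/kg → 0.00216 × 10000 / 9.8 = 2.20 mm
Layer 840–540 hPa: Δp = 300 hPa = 30000 Pa, q̄ = 0.0013 kg/kg → 0.0013 × 30000 / 9.8 = 3.98 mm
Layer 540–300 hPa: Δp = 240 hPa = 24000 Pa, q̄ = 0.000546 kg/kg → 0.000546 × 24000 / 9.8 = 1.34 mm
PW = 2.50 + 2.20 + 3.98 + 1.34 = 10.02 ≈ 10.0 mm.

PW ≈ 10.0 mm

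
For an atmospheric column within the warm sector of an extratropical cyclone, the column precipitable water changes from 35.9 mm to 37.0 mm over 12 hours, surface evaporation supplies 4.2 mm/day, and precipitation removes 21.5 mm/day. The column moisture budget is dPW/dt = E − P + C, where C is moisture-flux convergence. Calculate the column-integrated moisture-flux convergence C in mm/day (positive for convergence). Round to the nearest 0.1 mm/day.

C ≈ 19.5 mm/day

dPW/dt = (37.0 − 35.9) mm / (12/24 day) = +2.200 mm/day.
C = dPW/dt − E + P = (+2.200) − 4.2 + 21.5 = 19.5 mm/day.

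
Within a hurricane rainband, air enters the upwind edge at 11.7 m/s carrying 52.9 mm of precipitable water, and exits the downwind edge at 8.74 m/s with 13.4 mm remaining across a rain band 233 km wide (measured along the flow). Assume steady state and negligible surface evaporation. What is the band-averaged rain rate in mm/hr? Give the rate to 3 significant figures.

R ≈ 7.75 mm/hr

Column moisture flux per unit crosswind length is F = V × PW.
Inflow: F_in = 11.7 × 52.9 = 618.93 mm·m/s
Outflow: F_out = 8.74 × 13.4 = 117.116 mm·m/s
Steady-state rate R = (F_in − F_out)/L = (618.93 − 117.116) / 233000 m = 2.154e-03 mm/s.
R = 2.154e-03 × 3600 = 7.75 mm/hr.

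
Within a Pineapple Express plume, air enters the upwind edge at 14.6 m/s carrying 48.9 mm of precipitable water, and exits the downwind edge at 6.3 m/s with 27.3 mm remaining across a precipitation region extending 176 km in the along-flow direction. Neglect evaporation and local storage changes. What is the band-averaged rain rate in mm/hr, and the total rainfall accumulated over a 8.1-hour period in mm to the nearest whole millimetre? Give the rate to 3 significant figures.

R ≈ 11.1 mm/hr; total ≈ 90 mm

Column moisture flux per unit crosswind length is F = V × PW.
Inflow: F_in = 14.6 × 48.9 = 713.94 mm·m/s
Outflow: F_out = 6.3 × 27.3 = 171.99 mm·m/s
Steady-state rate R = (F_in − F_out)/L = (713.94 − 171.99) / 176000 m = 3.079e-03 mm/s.
R = 3.079e-03 × 3600 = 11.1 mm/hr.
Over 8.1 h: total = 11.1 × 8.1 = 89.91 ≈ 90 mm.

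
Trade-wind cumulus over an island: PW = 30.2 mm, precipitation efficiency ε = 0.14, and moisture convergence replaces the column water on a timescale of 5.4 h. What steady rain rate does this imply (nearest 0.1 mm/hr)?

R ≈ 0.8 mm/hr

Each overturning extracts ε × PW = 0.14 × 30.2 = 4.228 mm.
Rate = ε·PW / τ = 4.228 / 5.4 h = 0.8 mm/hr.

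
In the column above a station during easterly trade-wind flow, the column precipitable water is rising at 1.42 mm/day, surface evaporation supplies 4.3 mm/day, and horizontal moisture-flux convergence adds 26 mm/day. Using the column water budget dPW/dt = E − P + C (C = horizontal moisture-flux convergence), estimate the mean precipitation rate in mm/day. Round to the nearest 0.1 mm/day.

P ≈ 28.9 mm/day

dPW/dt = +1.42 mm/day.
P = E + C − dPW/dt = 4.3 + (26) − (+1.42) = 28.9 mm/day.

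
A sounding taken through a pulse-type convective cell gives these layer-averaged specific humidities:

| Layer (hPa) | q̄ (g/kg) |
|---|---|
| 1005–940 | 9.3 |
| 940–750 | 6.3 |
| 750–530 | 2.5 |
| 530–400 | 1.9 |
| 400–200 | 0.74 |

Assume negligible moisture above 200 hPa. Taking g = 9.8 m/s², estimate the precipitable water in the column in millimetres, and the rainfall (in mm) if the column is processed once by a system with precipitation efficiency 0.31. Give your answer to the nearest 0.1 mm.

Precipitable water is the column-integrated vapour mass per unit area: PW = (1/g) Σ q̄ Δp, with q in kg/kg and Δp in Pa (1 kg/m² of water = 1 mm).
Layer 1005–940 hPa: Δp = 65 hPa = 6500 Pa, q̄ = 0.0093 kg/kg → 0.0093 × 6500 / 9.8 = 6.17 mm
Layer 940–750 hPa: Δp = 190 hPa = 19000 Pa, q̄ = 0.0063 kg/kg → 0.0063 × 19000 / 9.8 = 12.21 mm
Layer 750–530 hPa: Δp = 220 hPa = 22000 Pa, q̄ = 0.0025 kg/kg → 0.0025 × 22000 / 9.8 = 5.61 mm
Layer 530–400 hPa: Δp = 130 hPa = 13000 Pa, q̄ = 0.0019 kg/kg → 0.0019 × 13000 / 9.8 = 2.52 mm
Layer 400–200 hPa: Δp = 200 hPa = 20000 Pa, q̄ = 0.00074 kg/kg → 0.00074 × 20000 / 9.8 = 1.51 mm
PW = 6.17 + 12.21 + 5.61 + 2.52 + 1.51 = 28.02 ≈ 28.0 mm.
Rainfall = ε × PW = 0.31 × 28.0 = 8.7 mm.

PW ≈ 28.0 mm; rainfall ≈ 8.7 mm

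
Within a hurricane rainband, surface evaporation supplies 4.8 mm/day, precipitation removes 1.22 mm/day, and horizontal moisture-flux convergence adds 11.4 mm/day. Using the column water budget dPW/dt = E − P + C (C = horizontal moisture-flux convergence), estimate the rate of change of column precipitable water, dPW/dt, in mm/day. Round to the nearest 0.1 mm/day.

dPW/dt = E − P + C = 4.8 − 1.22 + (11.4) = 15.0 mm/day.

dPW/dt ≈ 15.0 mm/day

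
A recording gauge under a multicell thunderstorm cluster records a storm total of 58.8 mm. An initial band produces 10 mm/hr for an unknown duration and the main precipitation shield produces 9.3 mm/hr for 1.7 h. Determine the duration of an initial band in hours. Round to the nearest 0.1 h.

Known phases: 9.3 × 1.7 = 15.81 mm.
Remaining depth = 58.8 − 15.81 = 42.99 mm.
Duration = 42.99 / 10 = 4.3 h.

duration ≈ 4.3 h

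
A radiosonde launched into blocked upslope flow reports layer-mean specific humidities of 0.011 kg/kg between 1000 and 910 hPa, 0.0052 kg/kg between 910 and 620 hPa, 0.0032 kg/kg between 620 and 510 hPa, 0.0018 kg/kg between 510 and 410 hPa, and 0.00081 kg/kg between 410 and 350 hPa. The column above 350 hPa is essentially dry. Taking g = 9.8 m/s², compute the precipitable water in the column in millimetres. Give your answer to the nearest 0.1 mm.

Precipitable water is the column-integrated vapour mass per unit area: PW = (1/g) Σ q̄ Δp, with q in kg/kg and Δp in Pa (1 kg/m² of water = 1 mm).
Layer 1000–910 hPa: Δp = 90 hPa = 9000 Pa, q̄ = 0.011 kg/kg → 0.011 × 9000 / 9.8 = 10.10 mm
Layer 910–620 hPa: Δp = 290 hPa = 29000 Pa, q̄ = 0.0052 kg/kg → 0.0052 × 29000 / 9.8 = 15.39 mm
Layer 620–510 hPa: Δp = 110 hPa = 11000 Pa, q̄ = 0.0032 kg/kg → 0.0032 × 11000 / 9.8 = 3.59 mm
Layer 510–410 hPa: Δp = 100 hPa = 10000 Pa, q̄ = 0.0018 kg/kg → 0.0018 × 10000 / 9.8 = 1.84 mm
Layer 410–350 hPa: Δp = 60 hPa = 6000 Pa, q̄ = 0.00081 kg/kg → 0.00081 × 6000 / 9.8 = 0.50 mm
PW = 10.10 + 15.39 + 3.59 + 1.84 + 0.50 = 31.42 ≈ 31.4 mm.

PW ≈ 31.4 mm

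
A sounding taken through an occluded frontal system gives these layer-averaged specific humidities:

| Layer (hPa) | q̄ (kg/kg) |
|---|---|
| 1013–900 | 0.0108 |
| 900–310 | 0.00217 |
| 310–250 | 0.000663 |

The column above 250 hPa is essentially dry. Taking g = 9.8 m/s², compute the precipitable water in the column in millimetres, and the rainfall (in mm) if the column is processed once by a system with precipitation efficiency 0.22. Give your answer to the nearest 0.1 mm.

Precipitable water is the column-integrated vapour mass per unit area: PW = (1/g) Σ q̄ Δp, with q in kg/kg and Δp in Pa (1 kg/m² of water = 1 mm).
Layer 1013–900 hPa: Δp = 113 hPa = 11300 Pa, q̄ = 0.0108 kg/kg → 0.0108 × 11300 / 9.8 = 12.45 mm
Layer 900–310 hPa: Δp = 590 hPa = 59000 Pa, q̄ = 0.00217 kg/kg → 0.00217 × 59000 / 9.8 = 13.06 mm
Layer 310–250 hPa: Δp = 60 hPa = 6000 Pa, q̄ = 0.000663 kg/kg → 0.000663 × 6000 / 9.8 = 0.41 mm
PW = 12.45 + 13.06 + 0.41 = 25.92 ≈ 25.9 mm.
Rainfall = ε × PW = 0.22 × 25.9 = 5.7 mm.

PW ≈ 25.9 mm; rainfall ≈ 5.7 mm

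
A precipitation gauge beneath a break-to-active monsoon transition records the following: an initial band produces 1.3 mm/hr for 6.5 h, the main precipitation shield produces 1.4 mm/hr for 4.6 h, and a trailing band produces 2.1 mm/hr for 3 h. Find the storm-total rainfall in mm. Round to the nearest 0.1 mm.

Total = Σ Rᵢ Δtᵢ = 1.3 × 6.5 + 1.4 × 4.6 + 2.1 × 3
      = 8.45 + 6.44 + 6.3 = 21.2 mm.

total ≈ 21.2 mm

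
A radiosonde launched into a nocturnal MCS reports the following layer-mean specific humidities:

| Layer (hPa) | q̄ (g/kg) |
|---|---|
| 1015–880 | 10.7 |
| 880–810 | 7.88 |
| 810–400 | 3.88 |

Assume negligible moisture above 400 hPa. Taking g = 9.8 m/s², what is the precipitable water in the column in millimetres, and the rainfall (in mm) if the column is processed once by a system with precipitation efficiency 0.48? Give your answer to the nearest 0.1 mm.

PW ≈ 36.6 mm; rainfall ≈ 17.6 mm

Precipitable water is the column-integrated vapour mass per unit area: PW = (1/g) Σ q̄ Δp, with q in kg/kg and Δp in Pa (1 kg/m² of water = 1 mm).
Layer 1015–880 hPa: Δp = 135 hPa = 13500 Pa, q̄ = 0.0107 kg/kg → 0.0107 × 13500 / 9.8 = 14.74 mm
Layer 880–810 hPa: Δp = 70 hPa = 7000 Pa, q̄ = 0.00788 kg/kg → 0.00788 × 7000 / 9.8 = 5.63 mm
Layer 810–400 hPa: Δp = 410 hPa = 41000 Pa, q̄ = 0.00388 kg/kg → 0.00388 × 41000 / 9.8 = 16.23 mm
PW = 14.74 + 5.63 + 16.23 = 36.60 ≈ 36.6 mm.
Rainfall = ε × PW = 0.48 × 36.6 = 17.6 mm.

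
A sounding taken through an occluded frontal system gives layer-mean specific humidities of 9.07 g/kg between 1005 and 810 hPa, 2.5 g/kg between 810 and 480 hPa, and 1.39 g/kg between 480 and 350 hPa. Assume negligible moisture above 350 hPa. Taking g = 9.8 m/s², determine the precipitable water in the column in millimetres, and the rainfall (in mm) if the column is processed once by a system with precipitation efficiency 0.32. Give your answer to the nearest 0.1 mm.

PW ≈ 28.3 mm; rainfall ≈ 9.1 mm

Precipitable water is the column-integrated vapour mass per unit area: PW = (1/g) Σ q̄ Δp, with q in kg/kg and Δp in Pa (1 kg/m² of water = 1 mm).
Layer 1005–810 hPa: Δp = 195 hPa = 19500 Pa, q̄ = 0.00907 kg/kg → 0.00907 × 19500 / 9.8 = 18.05 mm
Layer 810–480 hPa: Δp = 330 hPa = 33000 Pa, q̄ = 0.0025 kg/kg → 0.0025 × 33000 / 9.8 = 8.42 mm
Layer 480–350 hPa: Δp = 130 hPa = 13000 Pa, q̄ = 0.00139 kg/kg → 0.00139 × 13000 / 9.8 = 1.84 mm
PW = 18.05 + 8.42 + 1.84 = 28.31 ≈ 28.3 mm.
Rainfall = ε × PW = 0.32 × 28.3 = 9.1 mm.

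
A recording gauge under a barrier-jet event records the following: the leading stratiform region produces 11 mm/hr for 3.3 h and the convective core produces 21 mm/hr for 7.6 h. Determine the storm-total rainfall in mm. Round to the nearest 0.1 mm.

total ≈ 195.9 mm

Total = Σ Rᵢ Δtᵢ = 11 × 3.3 + 21 × 7.6
      = 36.3 + 159.6 = 195.9 mm.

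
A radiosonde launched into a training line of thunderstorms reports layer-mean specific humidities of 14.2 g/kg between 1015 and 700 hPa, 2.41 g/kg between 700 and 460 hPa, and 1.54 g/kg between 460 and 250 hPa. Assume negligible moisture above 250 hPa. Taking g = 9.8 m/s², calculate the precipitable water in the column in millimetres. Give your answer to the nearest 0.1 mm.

Precipitable water is the column-integrated vapour mass per unit area: PW = (1/g) Σ q̄ Δp, with q in kg/kg and Δp in Pa (1 kg/m² of water = 1 mm).
Layer 1015–700 hPa: Δp = 315 hPa = 31500 Pa, q̄ = 0.0142 kg/kg → 0.0142 × 31500 / 9.8 = 45.64 mm
Layer 700–460 hPa: Δp = 240 hPa = 24000 Pa, q̄ = 0.00241 kg/kg → 0.00241 × 24000 / 9.8 = 5.90 mm
Layer 460–250 hPa: Δp = 210 hPa = 21000 Pa, q̄ = 0.00154 kg/kg → 0.00154 × 21000 / 9.8 = 3.30 mm
PW = 45.64 + 5.90 + 3.30 = 54.84 ≈ 54.8 mm.

PW ≈ 54.8 mm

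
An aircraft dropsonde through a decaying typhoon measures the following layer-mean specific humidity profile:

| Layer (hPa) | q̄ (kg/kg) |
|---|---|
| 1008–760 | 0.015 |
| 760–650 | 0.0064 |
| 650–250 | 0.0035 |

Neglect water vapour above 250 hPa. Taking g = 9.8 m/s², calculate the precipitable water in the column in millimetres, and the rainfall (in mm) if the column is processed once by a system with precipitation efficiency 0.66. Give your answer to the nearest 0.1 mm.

Precipitable water is the column-integrated vapour mass per unit area: PW = (1/g) Σ q̄ Δp, with q in kg/kg and Δp in Pa (1 kg/m² of water = 1 mm).
Layer 1008–760 hPa: Δp = 248 hPa = 24800 Pa, q̄ = 0.015 kg/kg → 0.015 × 24800 / 9.8 = 37.96 mm
Layer 760–650 hPa: Δp = 110 hPa = 11000 Pa, q̄ = 0.0064 kg/kg → 0.0064 × 11000 / 9.8 = 7.18 mm
Layer 650–250 hPa: Δp = 400 hPa = 40000 Pa, q̄ = 0.0035 kg/kg → 0.0035 × 40000 / 9.8 = 14.29 mm
PW = 37.96 + 7.18 + 14.29 = 59.43 ≈ 59.4 mm.
Rainfall = ε × PW = 0.66 × 59.4 = 39.2 mm.

PW ≈ 59.4 mm; rainfall ≈ 39.2 mm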